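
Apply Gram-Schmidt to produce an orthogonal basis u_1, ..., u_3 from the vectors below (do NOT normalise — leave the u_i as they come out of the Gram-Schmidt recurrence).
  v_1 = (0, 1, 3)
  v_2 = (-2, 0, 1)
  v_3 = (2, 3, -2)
Orthogonal basis:
  u_1 = (0, 1, 3)
  u_2 = (-2, -3/10, 1/10)
  u_3 = (-20/41, 120/41, -40/41)

Apply the Gram-Schmidt recurrence
  u_1 = v_1
  u_i = v_i − Σ_{j<i} ((v_i · u_j) / (u_j · u_j)) · u_j.

Step by step this gives:
  u_1 = (0, 1, 3)
  u_2 = (-2, -3/10, 1/10)
  u_3 = (-20/41, 120/41, -40/41)

Orthogonality check:
  u_2 · u_1 = 0 (should be 0)
  u_3 · u_1 = 0 (should be 0)
  u_3 · u_2 = 0 (should be 0)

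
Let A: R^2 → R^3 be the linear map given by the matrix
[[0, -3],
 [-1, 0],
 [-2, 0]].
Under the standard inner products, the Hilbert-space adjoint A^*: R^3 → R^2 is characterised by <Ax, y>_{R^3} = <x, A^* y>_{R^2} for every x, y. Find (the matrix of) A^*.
A^* = A^T =
[[0, -1, -2],
 [-3, 0, 0]]

For real matrices with standard dot products, the defining identity <Ax, y> = <x, A^* y> gives (Ax)^T y = x^T (A^*) y, i.e. x^T A^T y = x^T (A^*) y. Since this holds for all x, y, we must have A^* = A^T. Therefore
A^* =
[[0, -1, -2],
 [-3, 0, 0]].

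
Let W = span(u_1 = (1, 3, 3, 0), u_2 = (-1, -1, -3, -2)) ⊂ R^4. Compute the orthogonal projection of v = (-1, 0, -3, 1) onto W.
proj_W(v) = (-17/29, -40/29, -51/29, -11/29)

Set up U = [u_1 | ... | u_2] ∈ R^(4×2). The projector onto W = col(U) is P = U (U^T U)^(-1) U^T.
Compute U^T U =
  [19, -13]
  [-13, 15],
and U^T v = (-10, 8).
Solve U^T U · c = U^T v for the coefficients: c = (-23/58, 11/58). The projection is proj_W(v) = U c.
Check: (v - proj_W(v)) · u_1 = 0  (should be 0).
Check: (v - proj_W(v)) · u_2 = 0  (should be 0).
Result: proj_W(v) = (-17/29, -40/29, -51/29, -11/29).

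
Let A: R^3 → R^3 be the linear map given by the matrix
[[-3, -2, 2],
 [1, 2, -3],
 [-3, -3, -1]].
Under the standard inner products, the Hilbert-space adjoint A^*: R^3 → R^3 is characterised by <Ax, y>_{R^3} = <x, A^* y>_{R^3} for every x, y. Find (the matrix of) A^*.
A^* = A^T =
[[-3, 1, -3],
 [-2, 2, -3],
 [2, -3, -1]]

For real matrices with standard dot products, the defining identity <Ax, y> = <x, A^* y> gives (Ax)^T y = x^T (A^*) y, i.e. x^T A^T y = x^T (A^*) y. Since this holds for all x, y, we must have A^* = A^T. Therefore
A^* =
[[-3, 1, -3],
 [-2, 2, -3],
 [2, -3, -1]].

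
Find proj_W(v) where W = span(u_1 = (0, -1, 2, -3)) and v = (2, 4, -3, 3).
proj_W(v) = (0, 19/14, -19/7, 57/14)

Set up U = [u_1 | ... | u_1] ∈ R^(4×1). The projector onto W = col(U) is P = U (U^T U)^(-1) U^T.
Compute U^T U =
  [14],
and U^T v = (-19).
Solve U^T U · c = U^T v for the coefficients: c = (-19/14). The projection is proj_W(v) = U c.
Check: (v - proj_W(v)) · u_1 = 0  (should be 0).
Result: proj_W(v) = (0, 19/14, -19/7, 57/14).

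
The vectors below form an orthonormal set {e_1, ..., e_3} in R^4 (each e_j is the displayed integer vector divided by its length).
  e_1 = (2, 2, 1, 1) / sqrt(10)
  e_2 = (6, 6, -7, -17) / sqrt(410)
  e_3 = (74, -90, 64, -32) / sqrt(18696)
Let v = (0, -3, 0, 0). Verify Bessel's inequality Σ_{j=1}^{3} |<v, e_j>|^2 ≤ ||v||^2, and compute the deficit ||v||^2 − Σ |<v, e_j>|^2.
Σ |<v, e_j>|^2 = 315/38; ||v||^2 = 9; deficit = 27/38

Write each e_j = u_j / sqrt(<u_j, u_j>) where u_j is the displayed integer vector. Then <v, e_j> = <v, u_j> / sqrt(<u_j, u_j>), so |<v, e_j>|^2 = <v, u_j>^2 / <u_j, u_j>.
Coefficients: <v, e_1> = -6/sqrt(10), <v, e_2> = -18/sqrt(410), <v, e_3> = 270/sqrt(18696).
Square and sum: Σ |<v, e_j>|^2 = 315/38.
Compute ||v||^2 = v·v = 9.
Deficit = 9 − 315/38 = 27/38 ≥ 0, confirming Bessel's inequality. (The deficit equals ||v − Σ <v,e_j> e_j||^2, the squared distance from v to span{e_j}.)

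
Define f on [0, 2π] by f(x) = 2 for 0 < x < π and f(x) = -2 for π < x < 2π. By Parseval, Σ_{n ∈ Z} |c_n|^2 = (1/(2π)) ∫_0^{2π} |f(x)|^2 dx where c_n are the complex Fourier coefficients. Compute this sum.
Σ |c_n|^2 = 4

Parseval equates the L^2 energy of f (normalised by 1/(2π)) with the ℓ^2 sum of its Fourier coefficients: (1/(2π)) ∫_0^{2π} |f|^2 = Σ |c_n|^2.
Compute the left side: (1/(2π)) [∫_0^π 2^2 dx + ∫_π^{2π} (-2)^2 dx] = (1/(2π)) · (4π + 4π) = (4 + 4)/2 = 4.
So Σ_{n ∈ Z} |c_n|^2 = 4.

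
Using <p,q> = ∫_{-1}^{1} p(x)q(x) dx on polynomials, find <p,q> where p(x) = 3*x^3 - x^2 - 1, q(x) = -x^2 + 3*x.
<p,q> = 14/3

Expand the product: p(x)·q(x) = -3*x^5 + 10*x^4 - 3*x^3 + x^2 - 3*x.
∫_{-1}^{1} of each monomial x^k gives [2/(k+1) if k even, 0 if k odd]. Integrating term-by-term (or equivalently evaluating the antiderivative F(x) = -x^6/2 + 2*x^5 - 3*x^4/4 + x^3/3 - 3*x^2/2 at the endpoints):
  F(1) − F(−1) = -5/12 − (-61/12) = 14/3.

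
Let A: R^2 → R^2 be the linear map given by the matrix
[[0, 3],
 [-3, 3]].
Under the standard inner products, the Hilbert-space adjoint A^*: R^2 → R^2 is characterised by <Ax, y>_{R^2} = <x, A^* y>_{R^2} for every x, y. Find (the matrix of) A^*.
A^* = A^T =
[[0, -3],
 [3, 3]]

For real matrices with standard dot products, the defining identity <Ax, y> = <x, A^* y> gives (Ax)^T y = x^T (A^*) y, i.e. x^T A^T y = x^T (A^*) y. Since this holds for all x, y, we must have A^* = A^T. Therefore
A^* =
[[0, -3],
 [3, 3]].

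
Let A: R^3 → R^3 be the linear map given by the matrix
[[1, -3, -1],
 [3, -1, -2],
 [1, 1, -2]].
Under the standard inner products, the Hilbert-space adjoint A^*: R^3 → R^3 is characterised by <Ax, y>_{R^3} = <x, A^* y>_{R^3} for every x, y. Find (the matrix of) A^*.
A^* = A^T =
[[1, 3, 1],
 [-3, -1, 1],
 [-1, -2, -2]]

For real matrices with standard dot products, the defining identity <Ax, y> = <x, A^* y> gives (Ax)^T y = x^T (A^*) y, i.e. x^T A^T y = x^T (A^*) y. Since this holds for all x, y, we must have A^* = A^T. Therefore
A^* =
[[1, 3, 1],
 [-3, -1, 1],
 [-1, -2, -2]].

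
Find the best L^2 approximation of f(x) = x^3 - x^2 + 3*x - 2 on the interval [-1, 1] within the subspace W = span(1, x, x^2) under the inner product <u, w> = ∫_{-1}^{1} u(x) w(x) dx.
g(x) = -x^2 + 18*x/5 - 2

The best approximation g ∈ W is the orthogonal projection of f onto W. Writing g = a_0 + a_1 x + a_2 x^2, the coefficients solve the normal equations G · a = b where
  G_{ij} = <φ_i, φ_j> and b_i = <f, φ_i>, with φ_0 = 1, φ_1 = x, φ_2 = x^2.
G =
  [2, 0, 2/3]
  [0, 2/3, 0]
  [2/3, 0, 2/5],
b = (-14/3, 12/5, -26/15).
Solving gives a_0 = -2, a_1 = 18/5, a_2 = -1, so
  g(x) = -x^2 + 18*x/5 - 2.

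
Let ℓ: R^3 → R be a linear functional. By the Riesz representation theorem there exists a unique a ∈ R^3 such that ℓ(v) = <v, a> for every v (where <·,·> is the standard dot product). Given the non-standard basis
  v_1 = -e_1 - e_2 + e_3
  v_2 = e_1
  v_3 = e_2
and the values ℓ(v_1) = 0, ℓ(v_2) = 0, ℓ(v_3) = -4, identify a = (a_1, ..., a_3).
a = (0, -4, -4)

Write a = (a_1, ..., a_3) in the standard basis. For each basis vector v_i, ℓ(v_i) = <v_i, a> is a linear equation in the a_j's. Collect the n equations into a matrix system V a = ℓ, where row i of V is v_i (expressed in the standard basis). Since V is invertible (lower-triangular with 1s on the diagonal, up to permutation), solve by back-substitution:
  V =
[[-1, -1, 1],
 [1, 0, 0],
 [0, 1, 0]]
  V a = (0, 0, -4)
Solving gives a = (0, -4, -4).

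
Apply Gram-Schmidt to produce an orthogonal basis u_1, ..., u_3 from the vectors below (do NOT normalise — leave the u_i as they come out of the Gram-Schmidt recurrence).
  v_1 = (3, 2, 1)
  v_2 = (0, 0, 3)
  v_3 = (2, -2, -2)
Orthogonal basis:
  u_1 = (3, 2, 1)
  u_2 = (-9/14, -3/7, 39/14)
  u_3 = (20/13, -30/13, 0)

Apply the Gram-Schmidt recurrence
  u_1 = v_1
  u_i = v_i − Σ_{j<i} ((v_i · u_j) / (u_j · u_j)) · u_j.

Step by step this gives:
  u_1 = (3, 2, 1)
  u_2 = (-9/14, -3/7, 39/14)
  u_3 = (20/13, -30/13, 0)

Orthogonality check:
  u_2 · u_1 = 0 (should be 0)
  u_3 · u_1 = 0 (should be 0)
  u_3 · u_2 = 0 (should be 0)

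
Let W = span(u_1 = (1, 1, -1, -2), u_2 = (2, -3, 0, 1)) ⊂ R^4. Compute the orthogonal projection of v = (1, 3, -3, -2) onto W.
proj_W(v) = (67/89, 217/89, -127/89, -284/89)

Set up U = [u_1 | ... | u_2] ∈ R^(4×2). The projector onto W = col(U) is P = U (U^T U)^(-1) U^T.
Compute U^T U =
  [7, -3]
  [-3, 14],
and U^T v = (11, -9).
Solve U^T U · c = U^T v for the coefficients: c = (127/89, -30/89). The projection is proj_W(v) = U c.
Check: (v - proj_W(v)) · u_1 = 0  (should be 0).
Check: (v - proj_W(v)) · u_2 = 0  (should be 0).
Result: proj_W(v) = (67/89, 217/89, -127/89, -284/89).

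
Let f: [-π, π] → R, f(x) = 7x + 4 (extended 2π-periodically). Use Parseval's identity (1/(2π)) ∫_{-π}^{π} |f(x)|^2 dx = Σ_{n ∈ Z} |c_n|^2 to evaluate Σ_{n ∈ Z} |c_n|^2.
Σ |c_n|^2 = 49π^2/3 + 16

Expand and integrate term by term over [-π, π]:
  ∫ (7x)^2 dx = 49·(2π^3/3); ∫ 2·7·(4)·x dx = 0 (odd integrand); ∫ 4^2 dx = 16·2π.
So (1/(2π)) ∫_{-π}^{π} (7x + 4)^2 dx = 49π^2/3 + 16 = 49π^2/3 + 16.
Parseval ⇒ Σ |c_n|^2 = 49π^2/3 + 16.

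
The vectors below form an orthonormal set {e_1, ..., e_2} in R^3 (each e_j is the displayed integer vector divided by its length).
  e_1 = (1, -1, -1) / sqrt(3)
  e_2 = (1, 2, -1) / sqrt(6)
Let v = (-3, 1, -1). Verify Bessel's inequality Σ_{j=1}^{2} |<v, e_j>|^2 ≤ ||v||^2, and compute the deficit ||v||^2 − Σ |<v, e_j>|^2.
Σ |<v, e_j>|^2 = 3; ||v||^2 = 11; deficit = 8

Write each e_j = u_j / sqrt(<u_j, u_j>) where u_j is the displayed integer vector. Then <v, e_j> = <v, u_j> / sqrt(<u_j, u_j>), so |<v, e_j>|^2 = <v, u_j>^2 / <u_j, u_j>.
Coefficients: <v, e_1> = -3/sqrt(3), <v, e_2> = 0/sqrt(6).
Square and sum: Σ |<v, e_j>|^2 = 3.
Compute ||v||^2 = v·v = 11.
Deficit = 11 − 3 = 8 ≥ 0, confirming Bessel's inequality. (The deficit equals ||v − Σ <v,e_j> e_j||^2, the squared distance from v to span{e_j}.)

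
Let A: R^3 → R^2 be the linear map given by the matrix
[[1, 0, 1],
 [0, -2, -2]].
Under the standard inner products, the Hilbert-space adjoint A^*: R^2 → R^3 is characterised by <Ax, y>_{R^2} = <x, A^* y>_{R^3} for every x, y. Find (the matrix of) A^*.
A^* = A^T =
[[1, 0],
 [0, -2],
 [1, -2]]

For real matrices with standard dot products, the defining identity <Ax, y> = <x, A^* y> gives (Ax)^T y = x^T (A^*) y, i.e. x^T A^T y = x^T (A^*) y. Since this holds for all x, y, we must have A^* = A^T. Therefore
A^* =
[[1, 0],
 [0, -2],
 [1, -2]].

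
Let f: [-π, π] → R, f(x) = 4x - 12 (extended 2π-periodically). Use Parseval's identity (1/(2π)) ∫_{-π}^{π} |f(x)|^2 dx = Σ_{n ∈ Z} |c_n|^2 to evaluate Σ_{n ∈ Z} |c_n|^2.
Σ |c_n|^2 = 16π^2/3 + 144

Expand and integrate term by term over [-π, π]:
  ∫ (4x)^2 dx = 16·(2π^3/3); ∫ 2·4·(-12)·x dx = 0 (odd integrand); ∫ (-12)^2 dx = 144·2π.
So (1/(2π)) ∫_{-π}^{π} (4x - 12)^2 dx = 16π^2/3 + 144 = 16π^2/3 + 144.
Parseval ⇒ Σ |c_n|^2 = 16π^2/3 + 144.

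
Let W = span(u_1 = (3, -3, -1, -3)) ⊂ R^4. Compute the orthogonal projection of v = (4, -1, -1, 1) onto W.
proj_W(v) = (39/28, -39/28, -13/28, -39/28)

Set up U = [u_1 | ... | u_1] ∈ R^(4×1). The projector onto W = col(U) is P = U (U^T U)^(-1) U^T.
Compute U^T U =
  [28],
and U^T v = (13).
Solve U^T U · c = U^T v for the coefficients: c = (13/28). The projection is proj_W(v) = U c.
Check: (v - proj_W(v)) · u_1 = 0  (should be 0).
Result: proj_W(v) = (39/28, -39/28, -13/28, -39/28).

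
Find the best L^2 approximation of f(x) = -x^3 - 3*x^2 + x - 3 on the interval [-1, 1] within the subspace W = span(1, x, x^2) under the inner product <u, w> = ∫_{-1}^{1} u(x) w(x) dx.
g(x) = -3*x^2 + 2*x/5 - 3

The best approximation g ∈ W is the orthogonal projection of f onto W. Writing g = a_0 + a_1 x + a_2 x^2, the coefficients solve the normal equations G · a = b where
  G_{ij} = <φ_i, φ_j> and b_i = <f, φ_i>, with φ_0 = 1, φ_1 = x, φ_2 = x^2.
G =
  [2, 0, 2/3]
  [0, 2/3, 0]
  [2/3, 0, 2/5],
b = (-8, 4/15, -16/5).
Solving gives a_0 = -3, a_1 = 2/5, a_2 = -3, so
  g(x) = -3*x^2 + 2*x/5 - 3.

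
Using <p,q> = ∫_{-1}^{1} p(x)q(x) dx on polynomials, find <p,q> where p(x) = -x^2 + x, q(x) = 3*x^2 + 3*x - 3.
<p,q> = 14/5

Expand the product: p(x)·q(x) = -3*x^4 + 6*x^2 - 3*x.
∫_{-1}^{1} of each monomial x^k gives [2/(k+1) if k even, 0 if k odd]. Integrating term-by-term (or equivalently evaluating the antiderivative F(x) = -3*x^5/5 + 2*x^3 - 3*x^2/2 at the endpoints):
  F(1) − F(−1) = -1/10 − (-29/10) = 14/5.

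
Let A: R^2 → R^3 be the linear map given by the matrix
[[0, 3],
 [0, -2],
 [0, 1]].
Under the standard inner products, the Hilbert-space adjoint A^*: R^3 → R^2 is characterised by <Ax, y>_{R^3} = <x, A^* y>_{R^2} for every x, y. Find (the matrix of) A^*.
A^* = A^T =
[[0, 0, 0],
 [3, -2, 1]]

For real matrices with standard dot products, the defining identity <Ax, y> = <x, A^* y> gives (Ax)^T y = x^T (A^*) y, i.e. x^T A^T y = x^T (A^*) y. Since this holds for all x, y, we must have A^* = A^T. Therefore
A^* =
[[0, 0, 0],
 [3, -2, 1]].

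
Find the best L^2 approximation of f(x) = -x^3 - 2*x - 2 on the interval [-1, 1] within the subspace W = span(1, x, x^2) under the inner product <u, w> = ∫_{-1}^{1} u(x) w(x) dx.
g(x) = -13*x/5 - 2

The best approximation g ∈ W is the orthogonal projection of f onto W. Writing g = a_0 + a_1 x + a_2 x^2, the coefficients solve the normal equations G · a = b where
  G_{ij} = <φ_i, φ_j> and b_i = <f, φ_i>, with φ_0 = 1, φ_1 = x, φ_2 = x^2.
G =
  [2, 0, 2/3]
  [0, 2/3, 0]
  [2/3, 0, 2/5],
b = (-4, -26/15, -4/3).
Solving gives a_0 = -2, a_1 = -13/5, a_2 = 0, so
  g(x) = -13*x/5 - 2.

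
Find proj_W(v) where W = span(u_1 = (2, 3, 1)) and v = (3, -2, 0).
proj_W(v) = (0, 0, 0)

Set up U = [u_1 | ... | u_1] ∈ R^(3×1). The projector onto W = col(U) is P = U (U^T U)^(-1) U^T.
Compute U^T U =
  [14],
and U^T v = (0).
Solve U^T U · c = U^T v for the coefficients: c = (0). The projection is proj_W(v) = U c.
Check: (v - proj_W(v)) · u_1 = 0  (should be 0).
Result: proj_W(v) = (0, 0, 0).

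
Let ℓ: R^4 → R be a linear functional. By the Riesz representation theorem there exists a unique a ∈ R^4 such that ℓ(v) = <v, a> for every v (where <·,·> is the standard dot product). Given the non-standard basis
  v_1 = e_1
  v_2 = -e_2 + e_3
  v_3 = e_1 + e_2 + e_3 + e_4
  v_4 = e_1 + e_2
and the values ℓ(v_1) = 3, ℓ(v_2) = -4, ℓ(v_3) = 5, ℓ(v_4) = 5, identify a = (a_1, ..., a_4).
a = (3, 2, -2, 2)

Write a = (a_1, ..., a_4) in the standard basis. For each basis vector v_i, ℓ(v_i) = <v_i, a> is a linear equation in the a_j's. Collect the n equations into a matrix system V a = ℓ, where row i of V is v_i (expressed in the standard basis). Since V is invertible (lower-triangular with 1s on the diagonal, up to permutation), solve by back-substitution:
  V =
[[1, 0, 0, 0],
 [0, -1, 1, 0],
 [1, 1, 1, 1],
 [1, 1, 0, 0]]
  V a = (3, -4, 5, 5)
Solving gives a = (3, 2, -2, 2).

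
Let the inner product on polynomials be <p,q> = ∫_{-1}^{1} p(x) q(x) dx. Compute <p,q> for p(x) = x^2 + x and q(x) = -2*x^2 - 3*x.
<p,q> = -14/5

Expand the product: p(x)·q(x) = -2*x^4 - 5*x^3 - 3*x^2.
∫_{-1}^{1} of each monomial x^k gives [2/(k+1) if k even, 0 if k odd]. Integrating term-by-term (or equivalently evaluating the antiderivative F(x) = -2*x^5/5 - 5*x^4/4 - x^3 at the endpoints):
  F(1) − F(−1) = -53/20 − (3/20) = -14/5.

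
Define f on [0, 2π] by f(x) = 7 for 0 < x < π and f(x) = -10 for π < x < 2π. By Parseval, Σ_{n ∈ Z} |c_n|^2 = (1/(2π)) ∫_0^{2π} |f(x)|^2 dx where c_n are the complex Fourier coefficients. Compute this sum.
Σ |c_n|^2 = 149/2

Parseval equates the L^2 energy of f (normalised by 1/(2π)) with the ℓ^2 sum of its Fourier coefficients: (1/(2π)) ∫_0^{2π} |f|^2 = Σ |c_n|^2.
Compute the left side: (1/(2π)) [∫_0^π 7^2 dx + ∫_π^{2π} (-10)^2 dx] = (1/(2π)) · (49π + 100π) = (49 + 100)/2 = 149/2.
So Σ_{n ∈ Z} |c_n|^2 = 149/2.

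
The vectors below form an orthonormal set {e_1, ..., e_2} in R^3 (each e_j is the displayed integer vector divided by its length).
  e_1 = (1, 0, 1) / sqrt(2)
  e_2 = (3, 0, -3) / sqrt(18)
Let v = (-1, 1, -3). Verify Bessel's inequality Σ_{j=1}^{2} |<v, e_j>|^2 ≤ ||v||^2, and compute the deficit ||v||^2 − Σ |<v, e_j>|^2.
Σ |<v, e_j>|^2 = 10; ||v||^2 = 11; deficit = 1

Write each e_j = u_j / sqrt(<u_j, u_j>) where u_j is the displayed integer vector. Then <v, e_j> = <v, u_j> / sqrt(<u_j, u_j>), so |<v, e_j>|^2 = <v, u_j>^2 / <u_j, u_j>.
Coefficients: <v, e_1> = -4/sqrt(2), <v, e_2> = 6/sqrt(18).
Square and sum: Σ |<v, e_j>|^2 = 10.
Compute ||v||^2 = v·v = 11.
Deficit = 11 − 10 = 1 ≥ 0, confirming Bessel's inequality. (The deficit equals ||v − Σ <v,e_j> e_j||^2, the squared distance from v to span{e_j}.)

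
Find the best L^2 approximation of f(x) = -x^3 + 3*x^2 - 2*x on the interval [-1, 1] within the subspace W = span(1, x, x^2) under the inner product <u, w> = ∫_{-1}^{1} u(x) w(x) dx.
g(x) = 3*x^2 - 13*x/5

The best approximation g ∈ W is the orthogonal projection of f onto W. Writing g = a_0 + a_1 x + a_2 x^2, the coefficients solve the normal equations G · a = b where
  G_{ij} = <φ_i, φ_j> and b_i = <f, φ_i>, with φ_0 = 1, φ_1 = x, φ_2 = x^2.
G =
  [2, 0, 2/3]
  [0, 2/3, 0]
  [2/3, 0, 2/5],
b = (2, -26/15, 6/5).
Solving gives a_0 = 0, a_1 = -13/5, a_2 = 3, so
  g(x) = 3*x^2 - 13*x/5.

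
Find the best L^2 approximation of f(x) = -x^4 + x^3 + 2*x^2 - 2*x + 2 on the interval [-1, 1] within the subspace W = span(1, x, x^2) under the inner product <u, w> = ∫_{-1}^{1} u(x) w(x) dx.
g(x) = 8*x^2/7 - 7*x/5 + 73/35

The best approximation g ∈ W is the orthogonal projection of f onto W. Writing g = a_0 + a_1 x + a_2 x^2, the coefficients solve the normal equations G · a = b where
  G_{ij} = <φ_i, φ_j> and b_i = <f, φ_i>, with φ_0 = 1, φ_1 = x, φ_2 = x^2.
G =
  [2, 0, 2/3]
  [0, 2/3, 0]
  [2/3, 0, 2/5],
b = (74/15, -14/15, 194/105).
Solving gives a_0 = 73/35, a_1 = -7/5, a_2 = 8/7, so
  g(x) = 8*x^2/7 - 7*x/5 + 73/35.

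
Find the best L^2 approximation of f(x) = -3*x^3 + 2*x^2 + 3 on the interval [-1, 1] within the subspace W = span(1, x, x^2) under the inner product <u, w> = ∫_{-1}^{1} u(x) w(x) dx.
g(x) = 2*x^2 - 9*x/5 + 3

The best approximation g ∈ W is the orthogonal projection of f onto W. Writing g = a_0 + a_1 x + a_2 x^2, the coefficients solve the normal equations G · a = b where
  G_{ij} = <φ_i, φ_j> and b_i = <f, φ_i>, with φ_0 = 1, φ_1 = x, φ_2 = x^2.
G =
  [2, 0, 2/3]
  [0, 2/3, 0]
  [2/3, 0, 2/5],
b = (22/3, -6/5, 14/5).
Solving gives a_0 = 3, a_1 = -9/5, a_2 = 2, so
  g(x) = 2*x^2 - 9*x/5 + 3.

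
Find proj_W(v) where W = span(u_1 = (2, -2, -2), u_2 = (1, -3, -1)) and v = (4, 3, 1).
proj_W(v) = (3/2, 3, -3/2)

Set up U = [u_1 | ... | u_2] ∈ R^(3×2). The projector onto W = col(U) is P = U (U^T U)^(-1) U^T.
Compute U^T U =
  [12, 10]
  [10, 11],
and U^T v = (0, -6).
Solve U^T U · c = U^T v for the coefficients: c = (15/8, -9/4). The projection is proj_W(v) = U c.
Check: (v - proj_W(v)) · u_1 = 0  (should be 0).
Check: (v - proj_W(v)) · u_2 = 0  (should be 0).
Result: proj_W(v) = (3/2, 3, -3/2).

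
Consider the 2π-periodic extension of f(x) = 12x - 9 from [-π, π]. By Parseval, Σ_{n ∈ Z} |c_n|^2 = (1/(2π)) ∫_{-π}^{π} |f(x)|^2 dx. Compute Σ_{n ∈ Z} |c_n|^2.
Σ |c_n|^2 = 48π^2 + 81

Expand and integrate term by term over [-π, π]:
  ∫ (12x)^2 dx = 144·(2π^3/3); ∫ 2·12·(-9)·x dx = 0 (odd integrand); ∫ (-9)^2 dx = 81·2π.
So (1/(2π)) ∫_{-π}^{π} (12x - 9)^2 dx = 144π^2/3 + 81 = 48π^2 + 81.
Parseval ⇒ Σ |c_n|^2 = 48π^2 + 81.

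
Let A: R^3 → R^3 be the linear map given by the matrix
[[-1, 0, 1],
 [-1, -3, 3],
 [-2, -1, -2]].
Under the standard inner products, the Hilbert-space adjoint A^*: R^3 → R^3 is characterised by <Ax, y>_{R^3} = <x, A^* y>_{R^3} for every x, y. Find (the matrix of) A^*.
A^* = A^T =
[[-1, -1, -2],
 [0, -3, -1],
 [1, 3, -2]]

For real matrices with standard dot products, the defining identity <Ax, y> = <x, A^* y> gives (Ax)^T y = x^T (A^*) y, i.e. x^T A^T y = x^T (A^*) y. Since this holds for all x, y, we must have A^* = A^T. Therefore
A^* =
[[-1, -1, -2],
 [0, -3, -1],
 [1, 3, -2]].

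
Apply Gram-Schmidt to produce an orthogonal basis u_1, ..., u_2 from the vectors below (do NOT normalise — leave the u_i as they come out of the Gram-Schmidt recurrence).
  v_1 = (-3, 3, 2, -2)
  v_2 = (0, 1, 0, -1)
Orthogonal basis:
  u_1 = (-3, 3, 2, -2)
  u_2 = (15/26, 11/26, -5/13, -8/13)

Apply the Gram-Schmidt recurrence
  u_1 = v_1
  u_i = v_i − Σ_{j<i} ((v_i · u_j) / (u_j · u_j)) · u_j.

Step by step this gives:
  u_1 = (-3, 3, 2, -2)
  u_2 = (15/26, 11/26, -5/13, -8/13)

Orthogonality check:
  u_2 · u_1 = 0 (should be 0)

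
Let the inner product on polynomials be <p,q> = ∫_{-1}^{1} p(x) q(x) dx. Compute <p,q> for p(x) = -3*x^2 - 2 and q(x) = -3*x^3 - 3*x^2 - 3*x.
<p,q> = 38/5

Expand the product: p(x)·q(x) = 9*x^5 + 9*x^4 + 15*x^3 + 6*x^2 + 6*x.
∫_{-1}^{1} of each monomial x^k gives [2/(k+1) if k even, 0 if k odd]. Integrating term-by-term (or equivalently evaluating the antiderivative F(x) = 3*x^6/2 + 9*x^5/5 + 15*x^4/4 + 2*x^3 + 3*x^2 at the endpoints):
  F(1) − F(−1) = 241/20 − (89/20) = 38/5.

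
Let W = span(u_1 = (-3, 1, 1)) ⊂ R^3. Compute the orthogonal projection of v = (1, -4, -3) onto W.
proj_W(v) = (30/11, -10/11, -10/11)

Set up U = [u_1 | ... | u_1] ∈ R^(3×1). The projector onto W = col(U) is P = U (U^T U)^(-1) U^T.
Compute U^T U =
  [11],
and U^T v = (-10).
Solve U^T U · c = U^T v for the coefficients: c = (-10/11). The projection is proj_W(v) = U c.
Check: (v - proj_W(v)) · u_1 = 0  (should be 0).
Result: proj_W(v) = (30/11, -10/11, -10/11).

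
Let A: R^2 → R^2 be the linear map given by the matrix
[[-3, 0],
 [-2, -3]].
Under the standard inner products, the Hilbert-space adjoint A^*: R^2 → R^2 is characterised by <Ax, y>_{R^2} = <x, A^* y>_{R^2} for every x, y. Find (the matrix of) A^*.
A^* = A^T =
[[-3, -2],
 [0, -3]]

For real matrices with standard dot products, the defining identity <Ax, y> = <x, A^* y> gives (Ax)^T y = x^T (A^*) y, i.e. x^T A^T y = x^T (A^*) y. Since this holds for all x, y, we must have A^* = A^T. Therefore
A^* =
[[-3, -2],
 [0, -3]].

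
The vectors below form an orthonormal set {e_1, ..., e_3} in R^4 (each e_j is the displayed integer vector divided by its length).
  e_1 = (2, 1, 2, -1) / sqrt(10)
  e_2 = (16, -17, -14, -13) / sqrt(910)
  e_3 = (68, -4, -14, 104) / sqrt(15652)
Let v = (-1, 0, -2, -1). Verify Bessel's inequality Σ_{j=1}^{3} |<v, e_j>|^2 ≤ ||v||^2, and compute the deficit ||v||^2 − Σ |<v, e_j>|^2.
Σ |<v, e_j>|^2 = 194/43; ||v||^2 = 6; deficit = 64/43

Write each e_j = u_j / sqrt(<u_j, u_j>) where u_j is the displayed integer vector. Then <v, e_j> = <v, u_j> / sqrt(<u_j, u_j>), so |<v, e_j>|^2 = <v, u_j>^2 / <u_j, u_j>.
Coefficients: <v, e_1> = -5/sqrt(10), <v, e_2> = 25/sqrt(910), <v, e_3> = -144/sqrt(15652).
Square and sum: Σ |<v, e_j>|^2 = 194/43.
Compute ||v||^2 = v·v = 6.
Deficit = 6 − 194/43 = 64/43 ≥ 0, confirming Bessel's inequality. (The deficit equals ||v − Σ <v,e_j> e_j||^2, the squared distance from v to span{e_j}.)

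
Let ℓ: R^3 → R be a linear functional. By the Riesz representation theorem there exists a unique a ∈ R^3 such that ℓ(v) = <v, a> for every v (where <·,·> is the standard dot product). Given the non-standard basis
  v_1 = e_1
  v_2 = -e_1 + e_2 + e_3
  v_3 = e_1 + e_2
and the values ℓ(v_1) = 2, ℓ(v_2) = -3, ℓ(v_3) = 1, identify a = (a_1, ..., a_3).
a = (2, -1, 0)

Write a = (a_1, ..., a_3) in the standard basis. For each basis vector v_i, ℓ(v_i) = <v_i, a> is a linear equation in the a_j's. Collect the n equations into a matrix system V a = ℓ, where row i of V is v_i (expressed in the standard basis). Since V is invertible (lower-triangular with 1s on the diagonal, up to permutation), solve by back-substitution:
  V =
[[1, 0, 0],
 [-1, 1, 1],
 [1, 1, 0]]
  V a = (2, -3, 1)
Solving gives a = (2, -1, 0).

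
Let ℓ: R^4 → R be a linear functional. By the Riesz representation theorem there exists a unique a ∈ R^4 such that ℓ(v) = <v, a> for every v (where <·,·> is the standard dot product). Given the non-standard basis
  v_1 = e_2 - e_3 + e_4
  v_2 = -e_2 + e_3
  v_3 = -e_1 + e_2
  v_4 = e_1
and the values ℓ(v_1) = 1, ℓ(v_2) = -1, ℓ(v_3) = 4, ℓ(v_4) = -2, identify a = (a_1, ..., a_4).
a = (-2, 2, 1, 0)

Write a = (a_1, ..., a_4) in the standard basis. For each basis vector v_i, ℓ(v_i) = <v_i, a> is a linear equation in the a_j's. Collect the n equations into a matrix system V a = ℓ, where row i of V is v_i (expressed in the standard basis). Since V is invertible (lower-triangular with 1s on the diagonal, up to permutation), solve by back-substitution:
  V =
[[0, 1, -1, 1],
 [0, -1, 1, 0],
 [-1, 1, 0, 0],
 [1, 0, 0, 0]]
  V a = (1, -1, 4, -2)
Solving gives a = (-2, 2, 1, 0).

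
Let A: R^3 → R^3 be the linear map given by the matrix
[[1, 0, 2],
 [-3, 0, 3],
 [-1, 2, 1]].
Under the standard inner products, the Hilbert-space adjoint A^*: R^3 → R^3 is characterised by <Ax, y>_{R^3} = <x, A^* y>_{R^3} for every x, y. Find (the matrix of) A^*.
A^* = A^T =
[[1, -3, -1],
 [0, 0, 2],
 [2, 3, 1]]

For real matrices with standard dot products, the defining identity <Ax, y> = <x, A^* y> gives (Ax)^T y = x^T (A^*) y, i.e. x^T A^T y = x^T (A^*) y. Since this holds for all x, y, we must have A^* = A^T. Therefore
A^* =
[[1, -3, -1],
 [0, 0, 2],
 [2, 3, 1]].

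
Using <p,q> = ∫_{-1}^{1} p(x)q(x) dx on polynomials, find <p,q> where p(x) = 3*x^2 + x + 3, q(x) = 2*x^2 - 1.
<p,q> = -8/5

Expand the product: p(x)·q(x) = 6*x^4 + 2*x^3 + 3*x^2 - x - 3.
∫_{-1}^{1} of each monomial x^k gives [2/(k+1) if k even, 0 if k odd]. Integrating term-by-term (or equivalently evaluating the antiderivative F(x) = 6*x^5/5 + x^4/2 + x^3 - x^2/2 - 3*x at the endpoints):
  F(1) − F(−1) = -4/5 − (4/5) = -8/5.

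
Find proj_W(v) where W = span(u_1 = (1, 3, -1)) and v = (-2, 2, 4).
proj_W(v) = (0, 0, 0)

Set up U = [u_1 | ... | u_1] ∈ R^(3×1). The projector onto W = col(U) is P = U (U^T U)^(-1) U^T.
Compute U^T U =
  [11],
and U^T v = (0).
Solve U^T U · c = U^T v for the coefficients: c = (0). The projection is proj_W(v) = U c.
Check: (v - proj_W(v)) · u_1 = 0  (should be 0).
Result: proj_W(v) = (0, 0, 0).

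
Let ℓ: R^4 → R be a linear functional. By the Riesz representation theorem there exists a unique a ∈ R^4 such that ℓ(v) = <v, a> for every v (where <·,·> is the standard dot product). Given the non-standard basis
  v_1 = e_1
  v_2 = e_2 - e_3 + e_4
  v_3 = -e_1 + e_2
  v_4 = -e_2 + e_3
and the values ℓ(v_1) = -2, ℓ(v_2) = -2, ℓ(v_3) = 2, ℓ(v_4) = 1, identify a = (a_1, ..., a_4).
a = (-2, 0, 1, -1)

Write a = (a_1, ..., a_4) in the standard basis. For each basis vector v_i, ℓ(v_i) = <v_i, a> is a linear equation in the a_j's. Collect the n equations into a matrix system V a = ℓ, where row i of V is v_i (expressed in the standard basis). Since V is invertible (lower-triangular with 1s on the diagonal, up to permutation), solve by back-substitution:
  V =
[[1, 0, 0, 0],
 [0, 1, -1, 1],
 [-1, 1, 0, 0],
 [0, -1, 1, 0]]
  V a = (-2, -2, 2, 1)
Solving gives a = (-2, 0, 1, -1).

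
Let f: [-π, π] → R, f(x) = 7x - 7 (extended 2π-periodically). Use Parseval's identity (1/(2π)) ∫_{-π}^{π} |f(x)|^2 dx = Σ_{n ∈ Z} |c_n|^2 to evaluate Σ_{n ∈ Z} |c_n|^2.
Σ |c_n|^2 = 49π^2/3 + 49

Expand and integrate term by term over [-π, π]:
  ∫ (7x)^2 dx = 49·(2π^3/3); ∫ 2·7·(-7)·x dx = 0 (odd integrand); ∫ (-7)^2 dx = 49·2π.
So (1/(2π)) ∫_{-π}^{π} (7x - 7)^2 dx = 49π^2/3 + 49 = 49π^2/3 + 49.
Parseval ⇒ Σ |c_n|^2 = 49π^2/3 + 49.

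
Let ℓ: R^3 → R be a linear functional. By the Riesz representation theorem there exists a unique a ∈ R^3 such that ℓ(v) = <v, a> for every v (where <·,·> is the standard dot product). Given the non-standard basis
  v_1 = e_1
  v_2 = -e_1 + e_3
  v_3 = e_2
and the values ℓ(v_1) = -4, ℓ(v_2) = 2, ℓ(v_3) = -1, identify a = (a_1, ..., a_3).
a = (-4, -1, -2)

Write a = (a_1, ..., a_3) in the standard basis. For each basis vector v_i, ℓ(v_i) = <v_i, a> is a linear equation in the a_j's. Collect the n equations into a matrix system V a = ℓ, where row i of V is v_i (expressed in the standard basis). Since V is invertible (lower-triangular with 1s on the diagonal, up to permutation), solve by back-substitution:
  V =
[[1, 0, 0],
 [-1, 0, 1],
 [0, 1, 0]]
  V a = (-4, 2, -1)
Solving gives a = (-4, -1, -2).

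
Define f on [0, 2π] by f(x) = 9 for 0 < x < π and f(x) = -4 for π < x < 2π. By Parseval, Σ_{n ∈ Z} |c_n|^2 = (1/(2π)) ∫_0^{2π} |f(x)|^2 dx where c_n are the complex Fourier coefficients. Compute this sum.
Σ |c_n|^2 = 97/2

Parseval equates the L^2 energy of f (normalised by 1/(2π)) with the ℓ^2 sum of its Fourier coefficients: (1/(2π)) ∫_0^{2π} |f|^2 = Σ |c_n|^2.
Compute the left side: (1/(2π)) [∫_0^π 9^2 dx + ∫_π^{2π} (-4)^2 dx] = (1/(2π)) · (81π + 16π) = (81 + 16)/2 = 97/2.
So Σ_{n ∈ Z} |c_n|^2 = 97/2.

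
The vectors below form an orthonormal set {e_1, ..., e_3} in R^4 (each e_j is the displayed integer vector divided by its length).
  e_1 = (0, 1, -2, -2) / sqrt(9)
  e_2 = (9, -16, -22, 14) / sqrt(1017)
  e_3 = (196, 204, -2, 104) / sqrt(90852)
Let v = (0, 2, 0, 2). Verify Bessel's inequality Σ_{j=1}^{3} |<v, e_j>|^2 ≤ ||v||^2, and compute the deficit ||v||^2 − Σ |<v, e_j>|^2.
Σ |<v, e_j>|^2 = 932/201; ||v||^2 = 8; deficit = 676/201

Write each e_j = u_j / sqrt(<u_j, u_j>) where u_j is the displayed integer vector. Then <v, e_j> = <v, u_j> / sqrt(<u_j, u_j>), so |<v, e_j>|^2 = <v, u_j>^2 / <u_j, u_j>.
Coefficients: <v, e_1> = -2/sqrt(9), <v, e_2> = -4/sqrt(1017), <v, e_3> = 616/sqrt(90852).
Square and sum: Σ |<v, e_j>|^2 = 932/201.
Compute ||v||^2 = v·v = 8.
Deficit = 8 − 932/201 = 676/201 ≥ 0, confirming Bessel's inequality. (The deficit equals ||v − Σ <v,e_j> e_j||^2, the squared distance from v to span{e_j}.)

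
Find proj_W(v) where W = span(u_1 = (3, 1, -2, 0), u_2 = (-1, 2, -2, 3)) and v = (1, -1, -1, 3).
proj_W(v) = (44/243, 248/243, -296/243, 100/81)

Set up U = [u_1 | ... | u_2] ∈ R^(4×2). The projector onto W = col(U) is P = U (U^T U)^(-1) U^T.
Compute U^T U =
  [14, 3]
  [3, 18],
and U^T v = (4, 8).
Solve U^T U · c = U^T v for the coefficients: c = (16/81, 100/243). The projection is proj_W(v) = U c.
Check: (v - proj_W(v)) · u_1 = 0  (should be 0).
Check: (v - proj_W(v)) · u_2 = 0  (should be 0).
Result: proj_W(v) = (44/243, 248/243, -296/243, 100/81).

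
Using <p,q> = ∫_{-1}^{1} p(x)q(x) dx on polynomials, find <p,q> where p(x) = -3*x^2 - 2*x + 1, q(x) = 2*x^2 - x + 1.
<p,q> = 4/15

Expand the product: p(x)·q(x) = -6*x^4 - x^3 + x^2 - 3*x + 1.
∫_{-1}^{1} of each monomial x^k gives [2/(k+1) if k even, 0 if k odd]. Integrating term-by-term (or equivalently evaluating the antiderivative F(x) = -6*x^5/5 - x^4/4 + x^3/3 - 3*x^2/2 + x at the endpoints):
  F(1) − F(−1) = -97/60 − (-113/60) = 4/15.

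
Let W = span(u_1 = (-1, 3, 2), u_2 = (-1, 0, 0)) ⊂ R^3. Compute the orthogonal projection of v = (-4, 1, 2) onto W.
proj_W(v) = (-4, 21/13, 14/13)

Set up U = [u_1 | ... | u_2] ∈ R^(3×2). The projector onto W = col(U) is P = U (U^T U)^(-1) U^T.
Compute U^T U =
  [14, 1]
  [1, 1],
and U^T v = (11, 4).
Solve U^T U · c = U^T v for the coefficients: c = (7/13, 45/13). The projection is proj_W(v) = U c.
Check: (v - proj_W(v)) · u_1 = 0  (should be 0).
Check: (v - proj_W(v)) · u_2 = 0  (should be 0).
Result: proj_W(v) = (-4, 21/13, 14/13).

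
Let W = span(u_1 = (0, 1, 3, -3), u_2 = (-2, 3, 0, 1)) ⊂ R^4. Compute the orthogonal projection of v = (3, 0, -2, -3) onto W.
proj_W(v) = (9/7, -471/266, 9/19, -297/266)

Set up U = [u_1 | ... | u_2] ∈ R^(4×2). The projector onto W = col(U) is P = U (U^T U)^(-1) U^T.
Compute U^T U =
  [19, 0]
  [0, 14],
and U^T v = (3, -9).
Solve U^T U · c = U^T v for the coefficients: c = (3/19, -9/14). The projection is proj_W(v) = U c.
Check: (v - proj_W(v)) · u_1 = 0  (should be 0).
Check: (v - proj_W(v)) · u_2 = 0  (should be 0).
Result: proj_W(v) = (9/7, -471/266, 9/19, -297/266).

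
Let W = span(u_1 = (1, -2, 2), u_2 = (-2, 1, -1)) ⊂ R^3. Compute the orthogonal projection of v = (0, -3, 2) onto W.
proj_W(v) = (0, -5/2, 5/2)

Set up U = [u_1 | ... | u_2] ∈ R^(3×2). The projector onto W = col(U) is P = U (U^T U)^(-1) U^T.
Compute U^T U =
  [9, -6]
  [-6, 6],
and U^T v = (10, -5).
Solve U^T U · c = U^T v for the coefficients: c = (5/3, 5/6). The projection is proj_W(v) = U c.
Check: (v - proj_W(v)) · u_1 = 0  (should be 0).
Check: (v - proj_W(v)) · u_2 = 0  (should be 0).
Result: proj_W(v) = (0, -5/2, 5/2).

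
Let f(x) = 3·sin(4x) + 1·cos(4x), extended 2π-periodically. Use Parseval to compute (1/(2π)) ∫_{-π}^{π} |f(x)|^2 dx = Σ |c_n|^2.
Σ |c_n|^2 = 5

Expand |f|^2 and use orthogonality of {sin(nx), cos(mx)} on [-π, π]:
  ∫_{-π}^{π} sin(nx)^2 dx = π, ∫ cos(mx)^2 dx = π, and cross terms integrate to 0.
So ∫_{-π}^{π} f(x)^2 dx = 3^2 · π + 1^2 · π = (9 + 1)π.
Divide by 2π: (9 + 1)/2 = 5.
By Parseval, this equals Σ |c_n|^2.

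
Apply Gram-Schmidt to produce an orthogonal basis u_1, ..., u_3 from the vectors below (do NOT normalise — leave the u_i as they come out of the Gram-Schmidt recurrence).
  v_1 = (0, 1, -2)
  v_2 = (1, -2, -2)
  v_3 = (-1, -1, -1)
Orthogonal basis:
  u_1 = (0, 1, -2)
  u_2 = (1, -12/5, -6/5)
  u_3 = (-54/41, -18/41, -9/41)

Apply the Gram-Schmidt recurrence
  u_1 = v_1
  u_i = v_i − Σ_{j<i} ((v_i · u_j) / (u_j · u_j)) · u_j.

Step by step this gives:
  u_1 = (0, 1, -2)
  u_2 = (1, -12/5, -6/5)
  u_3 = (-54/41, -18/41, -9/41)

Orthogonality check:
  u_2 · u_1 = 0 (should be 0)
  u_3 · u_1 = 0 (should be 0)
  u_3 · u_2 = 0 (should be 0)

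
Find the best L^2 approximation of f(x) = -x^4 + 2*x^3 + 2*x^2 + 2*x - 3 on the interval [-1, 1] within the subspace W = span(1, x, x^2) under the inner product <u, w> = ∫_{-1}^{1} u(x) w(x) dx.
g(x) = 8*x^2/7 + 16*x/5 - 102/35

The best approximation g ∈ W is the orthogonal projection of f onto W. Writing g = a_0 + a_1 x + a_2 x^2, the coefficients solve the normal equations G · a = b where
  G_{ij} = <φ_i, φ_j> and b_i = <f, φ_i>, with φ_0 = 1, φ_1 = x, φ_2 = x^2.
G =
  [2, 0, 2/3]
  [0, 2/3, 0]
  [2/3, 0, 2/5],
b = (-76/15, 32/15, -52/35).
Solving gives a_0 = -102/35, a_1 = 16/5, a_2 = 8/7, so
  g(x) = 8*x^2/7 + 16*x/5 - 102/35.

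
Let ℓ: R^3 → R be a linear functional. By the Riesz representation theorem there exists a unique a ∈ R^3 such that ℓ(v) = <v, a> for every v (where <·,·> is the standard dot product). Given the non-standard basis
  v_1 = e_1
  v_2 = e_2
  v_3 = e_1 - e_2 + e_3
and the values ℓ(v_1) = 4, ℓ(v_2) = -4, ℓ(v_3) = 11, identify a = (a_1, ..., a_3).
a = (4, -4, 3)

Write a = (a_1, ..., a_3) in the standard basis. For each basis vector v_i, ℓ(v_i) = <v_i, a> is a linear equation in the a_j's. Collect the n equations into a matrix system V a = ℓ, where row i of V is v_i (expressed in the standard basis). Since V is invertible (lower-triangular with 1s on the diagonal, up to permutation), solve by back-substitution:
  V =
[[1, 0, 0],
 [0, 1, 0],
 [1, -1, 1]]
  V a = (4, -4, 11)
Solving gives a = (4, -4, 3).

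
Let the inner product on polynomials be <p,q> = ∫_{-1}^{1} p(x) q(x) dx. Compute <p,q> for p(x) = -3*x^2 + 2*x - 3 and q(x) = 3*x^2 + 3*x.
<p,q> = -28/5

Expand the product: p(x)·q(x) = -9*x^4 - 3*x^3 - 3*x^2 - 9*x.
∫_{-1}^{1} of each monomial x^k gives [2/(k+1) if k even, 0 if k odd]. Integrating term-by-term (or equivalently evaluating the antiderivative F(x) = -9*x^5/5 - 3*x^4/4 - x^3 - 9*x^2/2 at the endpoints):
  F(1) − F(−1) = -161/20 − (-49/20) = -28/5.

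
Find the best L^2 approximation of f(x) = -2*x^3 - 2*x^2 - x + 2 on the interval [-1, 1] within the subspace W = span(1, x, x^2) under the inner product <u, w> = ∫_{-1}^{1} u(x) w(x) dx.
g(x) = -2*x^2 - 11*x/5 + 2

The best approximation g ∈ W is the orthogonal projection of f onto W. Writing g = a_0 + a_1 x + a_2 x^2, the coefficients solve the normal equations G · a = b where
  G_{ij} = <φ_i, φ_j> and b_i = <f, φ_i>, with φ_0 = 1, φ_1 = x, φ_2 = x^2.
G =
  [2, 0, 2/3]
  [0, 2/3, 0]
  [2/3, 0, 2/5],
b = (8/3, -22/15, 8/15).
Solving gives a_0 = 2, a_1 = -11/5, a_2 = -2, so
  g(x) = -2*x^2 - 11*x/5 + 2.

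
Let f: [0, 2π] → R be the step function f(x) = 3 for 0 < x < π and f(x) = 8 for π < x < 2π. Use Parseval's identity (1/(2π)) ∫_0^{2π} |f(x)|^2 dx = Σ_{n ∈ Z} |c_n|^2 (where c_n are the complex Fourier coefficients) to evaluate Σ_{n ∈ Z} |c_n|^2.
Σ |c_n|^2 = 73/2

Parseval equates the L^2 energy of f (normalised by 1/(2π)) with the ℓ^2 sum of its Fourier coefficients: (1/(2π)) ∫_0^{2π} |f|^2 = Σ |c_n|^2.
Compute the left side: (1/(2π)) [∫_0^π 3^2 dx + ∫_π^{2π} 8^2 dx] = (1/(2π)) · (9π + 64π) = (9 + 64)/2 = 73/2.
So Σ_{n ∈ Z} |c_n|^2 = 73/2.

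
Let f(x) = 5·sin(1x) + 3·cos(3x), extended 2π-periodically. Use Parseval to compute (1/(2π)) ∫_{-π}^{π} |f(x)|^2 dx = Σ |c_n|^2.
Σ |c_n|^2 = 17

Expand |f|^2 and use orthogonality of {sin(nx), cos(mx)} on [-π, π]:
  ∫_{-π}^{π} sin(nx)^2 dx = π, ∫ cos(mx)^2 dx = π, and cross terms integrate to 0.
So ∫_{-π}^{π} f(x)^2 dx = 5^2 · π + 3^2 · π = (25 + 9)π.
Divide by 2π: (25 + 9)/2 = 17.
By Parseval, this equals Σ |c_n|^2.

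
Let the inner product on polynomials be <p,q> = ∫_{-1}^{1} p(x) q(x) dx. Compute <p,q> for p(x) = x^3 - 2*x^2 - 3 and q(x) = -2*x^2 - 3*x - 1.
<p,q> = 176/15

Expand the product: p(x)·q(x) = -2*x^5 + x^4 + 5*x^3 + 8*x^2 + 9*x + 3.
∫_{-1}^{1} of each monomial x^k gives [2/(k+1) if k even, 0 if k odd]. Integrating term-by-term (or equivalently evaluating the antiderivative F(x) = -x^6/3 + x^5/5 + 5*x^4/4 + 8*x^3/3 + 9*x^2/2 + 3*x at the endpoints):
  F(1) − F(−1) = 677/60 − (-9/20) = 176/15.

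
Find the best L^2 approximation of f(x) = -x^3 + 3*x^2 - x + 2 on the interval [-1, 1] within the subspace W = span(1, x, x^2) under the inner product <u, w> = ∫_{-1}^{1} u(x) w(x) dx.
g(x) = 3*x^2 - 8*x/5 + 2

The best approximation g ∈ W is the orthogonal projection of f onto W. Writing g = a_0 + a_1 x + a_2 x^2, the coefficients solve the normal equations G · a = b where
  G_{ij} = <φ_i, φ_j> and b_i = <f, φ_i>, with φ_0 = 1, φ_1 = x, φ_2 = x^2.
G =
  [2, 0, 2/3]
  [0, 2/3, 0]
  [2/3, 0, 2/5],
b = (6, -16/15, 38/15).
Solving gives a_0 = 2, a_1 = -8/5, a_2 = 3, so
  g(x) = 3*x^2 - 8*x/5 + 2.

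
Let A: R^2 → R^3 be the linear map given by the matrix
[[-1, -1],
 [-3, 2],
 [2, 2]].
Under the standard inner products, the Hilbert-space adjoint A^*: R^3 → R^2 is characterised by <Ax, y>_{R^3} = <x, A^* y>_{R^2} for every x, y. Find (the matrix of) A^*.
A^* = A^T =
[[-1, -3, 2],
 [-1, 2, 2]]

For real matrices with standard dot products, the defining identity <Ax, y> = <x, A^* y> gives (Ax)^T y = x^T (A^*) y, i.e. x^T A^T y = x^T (A^*) y. Since this holds for all x, y, we must have A^* = A^T. Therefore
A^* =
[[-1, -3, 2],
 [-1, 2, 2]].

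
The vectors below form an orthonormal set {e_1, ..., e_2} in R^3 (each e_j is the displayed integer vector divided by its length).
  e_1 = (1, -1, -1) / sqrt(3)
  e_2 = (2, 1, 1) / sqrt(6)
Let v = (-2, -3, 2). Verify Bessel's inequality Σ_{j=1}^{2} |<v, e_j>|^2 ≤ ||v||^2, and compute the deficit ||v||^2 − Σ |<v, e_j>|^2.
Σ |<v, e_j>|^2 = 9/2; ||v||^2 = 17; deficit = 25/2

Write each e_j = u_j / sqrt(<u_j, u_j>) where u_j is the displayed integer vector. Then <v, e_j> = <v, u_j> / sqrt(<u_j, u_j>), so |<v, e_j>|^2 = <v, u_j>^2 / <u_j, u_j>.
Coefficients: <v, e_1> = -1/sqrt(3), <v, e_2> = -5/sqrt(6).
Square and sum: Σ |<v, e_j>|^2 = 9/2.
Compute ||v||^2 = v·v = 17.
Deficit = 17 − 9/2 = 25/2 ≥ 0, confirming Bessel's inequality. (The deficit equals ||v − Σ <v,e_j> e_j||^2, the squared distance from v to span{e_j}.)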